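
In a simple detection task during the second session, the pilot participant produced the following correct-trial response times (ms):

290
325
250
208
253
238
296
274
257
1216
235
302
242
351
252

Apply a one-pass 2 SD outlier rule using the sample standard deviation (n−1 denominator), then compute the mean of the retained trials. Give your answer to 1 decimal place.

n = 15, ΣRT = 4989, M = 332.600
Σ(x−M)² = 855895.60; s = √(855895.60/14) = 247.256
Cutoffs: 332.600 ± 2·247.256 → [-161.9, 827.1]
Outside: 1216 → excluded.
Retained (n=14): Σ = 3773, mean = 3773/14 = 269.500

269.5 ms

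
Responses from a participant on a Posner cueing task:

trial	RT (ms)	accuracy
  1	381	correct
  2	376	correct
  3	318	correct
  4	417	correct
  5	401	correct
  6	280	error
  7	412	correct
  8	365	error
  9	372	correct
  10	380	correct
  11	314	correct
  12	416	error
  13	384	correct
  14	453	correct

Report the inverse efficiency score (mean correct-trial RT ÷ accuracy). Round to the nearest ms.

487 ms

Correct trials (n=11): 381, 376, 318, 417, 401, 412, 372, 380, 314, 384, 453
Mean correct RT = 4208/11 = 382.5455 ms
Proportion correct = 11/14
IES = 382.5455 / (11/14) = 486.876 ms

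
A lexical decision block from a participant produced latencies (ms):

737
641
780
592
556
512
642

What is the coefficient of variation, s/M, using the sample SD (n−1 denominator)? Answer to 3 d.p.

n = 7, Σ = 4460, M = 637.1429
Σ(x−M)² = 54700.857; s = √(54700.857/6) = 95.4820
CV = 95.4820 / 637.1429 = 0.14986

0.150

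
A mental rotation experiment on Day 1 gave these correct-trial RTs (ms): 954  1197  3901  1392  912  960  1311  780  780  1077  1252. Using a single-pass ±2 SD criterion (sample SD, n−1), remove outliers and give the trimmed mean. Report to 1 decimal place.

1061.5 ms

n = 11, ΣRT = 14516, M = 1319.636
Σ(x−M)² = 7758846.55; s = √(7758846.55/10) = 880.843
Cutoffs: 1319.636 ± 2·880.843 → [-442.0, 3081.3]
Outside: 3901 → excluded.
Retained (n=10): Σ = 10615, mean = 10615/10 = 1061.500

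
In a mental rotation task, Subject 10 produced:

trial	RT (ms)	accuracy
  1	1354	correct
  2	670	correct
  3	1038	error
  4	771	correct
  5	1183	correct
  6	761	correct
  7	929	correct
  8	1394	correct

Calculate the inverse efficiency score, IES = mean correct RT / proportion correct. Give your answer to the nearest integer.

1153 ms

Correct trials (n=7): 1354, 670, 771, 1183, 761, 929, 1394
Mean correct RT = 7062/7 = 1008.8571 ms
Proportion correct = 7/8
IES = 1008.8571 / (7/8) = 1152.980 ms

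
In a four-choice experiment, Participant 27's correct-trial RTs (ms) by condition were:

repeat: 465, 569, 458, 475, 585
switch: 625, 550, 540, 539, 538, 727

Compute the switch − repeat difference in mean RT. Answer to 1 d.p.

M(repeat) = 2552/5 = 510.400
M(switch) = 3519/6 = 586.500
Difference = 586.500 − 510.400 = 76.100 ms

76.1 ms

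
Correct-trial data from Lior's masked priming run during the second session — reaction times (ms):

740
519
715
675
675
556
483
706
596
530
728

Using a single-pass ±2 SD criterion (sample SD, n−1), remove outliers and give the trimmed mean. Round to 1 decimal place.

n = 11, ΣRT = 6923, M = 629.364
Σ(x−M)² = 89312.55; s = √(89312.55/10) = 94.505
Cutoffs: 629.364 ± 2·94.505 → [440.4, 818.4]
No RTs fall outside the cutoffs; all 11 retained. Mean = 6923/11 = 629.364

629.4 ms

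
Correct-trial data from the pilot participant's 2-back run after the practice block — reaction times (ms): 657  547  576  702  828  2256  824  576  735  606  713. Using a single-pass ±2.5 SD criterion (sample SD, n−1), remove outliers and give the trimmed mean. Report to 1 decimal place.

676.4 ms

n = 11, ΣRT = 9020, M = 820.000
Σ(x−M)² = 2360740.00; s = √(2360740.00/10) = 485.874
Cutoffs: 820.000 ± 2.5·485.874 → [-394.7, 2034.7]
Outside: 2256 → excluded.
Retained (n=10): Σ = 6764, mean = 6764/10 = 676.400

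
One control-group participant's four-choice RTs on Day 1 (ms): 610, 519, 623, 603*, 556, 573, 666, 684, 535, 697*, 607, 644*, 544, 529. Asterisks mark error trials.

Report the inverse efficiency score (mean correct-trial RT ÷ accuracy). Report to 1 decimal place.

745.8 ms

Correct trials (n=11): 610, 519, 623, 556, 573, 666, 684, 535, 607, 544, 529
Mean correct RT = 6446/11 = 586.0000 ms
Proportion correct = 11/14
IES = 586.0000 / (11/14) = 745.818 ms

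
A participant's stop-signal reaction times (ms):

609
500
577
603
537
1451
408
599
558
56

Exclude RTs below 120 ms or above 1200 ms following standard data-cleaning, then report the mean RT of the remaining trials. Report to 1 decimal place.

548.9 ms

Excluded: 56, 1451
Retained (n=8): Σ = 4391
Mean = 4391/8 = 548.8750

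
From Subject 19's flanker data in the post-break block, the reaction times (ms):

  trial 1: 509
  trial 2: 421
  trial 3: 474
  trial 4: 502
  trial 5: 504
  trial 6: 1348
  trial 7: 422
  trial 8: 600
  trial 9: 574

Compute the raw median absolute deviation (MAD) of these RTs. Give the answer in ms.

70 ms

Sorted: 421, 422, 474, 502, 504, 509, 574, 600, 1348 → median = 504
|x − 504|: 5, 83, 30, 2, 0, 844, 82, 96, 70
Sorted deviations: 0, 2, 5, 30, 70, 82, 83, 96, 844 → MAD = 70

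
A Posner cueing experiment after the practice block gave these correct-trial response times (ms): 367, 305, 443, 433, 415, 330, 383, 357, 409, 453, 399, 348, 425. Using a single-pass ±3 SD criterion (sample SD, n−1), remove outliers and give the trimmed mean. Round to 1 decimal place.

389.8 ms

n = 13, ΣRT = 5067, M = 389.769
Σ(x−M)² = 25174.31; s = √(25174.31/12) = 45.802
Cutoffs: 389.769 ± 3·45.802 → [252.4, 527.2]
No RTs fall outside the cutoffs; all 13 retained. Mean = 5067/13 = 389.769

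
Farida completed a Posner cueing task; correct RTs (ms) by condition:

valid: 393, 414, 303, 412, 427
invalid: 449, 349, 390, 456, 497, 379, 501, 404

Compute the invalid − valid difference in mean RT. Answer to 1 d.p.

M(valid) = 1949/5 = 389.800
M(invalid) = 3425/8 = 428.125
Difference = 428.125 − 389.800 = 38.325 ms

38.3 ms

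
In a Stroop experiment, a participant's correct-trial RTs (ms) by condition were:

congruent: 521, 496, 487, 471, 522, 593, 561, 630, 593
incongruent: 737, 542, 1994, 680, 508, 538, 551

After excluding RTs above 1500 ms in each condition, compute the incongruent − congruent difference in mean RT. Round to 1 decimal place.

51.1 ms

incongruent: exclude 1994
M(congruent) = 4874/9 = 541.556
M(incongruent) = 3556/6 = 592.667
Difference = 592.667 − 541.556 = 51.111 ms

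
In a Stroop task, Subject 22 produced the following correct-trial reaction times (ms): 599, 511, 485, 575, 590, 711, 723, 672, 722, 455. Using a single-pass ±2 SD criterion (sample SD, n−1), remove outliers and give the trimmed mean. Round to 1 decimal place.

n = 10, ΣRT = 6043, M = 604.300
Σ(x−M)² = 90230.10; s = √(90230.10/9) = 100.128
Cutoffs: 604.300 ± 2·100.128 → [404.0, 804.6]
No RTs fall outside the cutoffs; all 10 retained. Mean = 6043/10 = 604.300

604.3 ms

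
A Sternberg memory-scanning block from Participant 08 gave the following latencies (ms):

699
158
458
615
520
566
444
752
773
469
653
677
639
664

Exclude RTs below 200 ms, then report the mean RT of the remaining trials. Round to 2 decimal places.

Excluded: 158
Retained (n=13): Σ = 7929
Mean = 7929/13 = 609.9231

609.92 ms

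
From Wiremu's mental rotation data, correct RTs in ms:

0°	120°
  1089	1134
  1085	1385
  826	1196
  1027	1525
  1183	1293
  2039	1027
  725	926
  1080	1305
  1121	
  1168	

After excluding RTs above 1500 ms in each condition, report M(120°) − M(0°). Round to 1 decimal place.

147.1 ms

0°: exclude 2039
120°: exclude 1525
M(0°) = 9304/9 = 1033.778
M(120°) = 8266/7 = 1180.857
Difference = 1180.857 − 1033.778 = 147.079 ms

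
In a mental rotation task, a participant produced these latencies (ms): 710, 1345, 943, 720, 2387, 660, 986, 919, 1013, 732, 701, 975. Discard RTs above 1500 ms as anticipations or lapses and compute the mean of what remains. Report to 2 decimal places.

882.18 ms

Excluded: 2387
Retained (n=11): Σ = 9704
Mean = 9704/11 = 882.1818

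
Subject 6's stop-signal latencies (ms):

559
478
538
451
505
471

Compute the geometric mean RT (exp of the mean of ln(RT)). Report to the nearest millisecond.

ln(RT): 6.3261, 6.1696, 6.2879, 6.1115, 6.2246, 6.1549
Mean ln(RT) = 37.2745/6 = 6.21242
Geometric mean = exp(6.21242) = 498.91 ms

499 ms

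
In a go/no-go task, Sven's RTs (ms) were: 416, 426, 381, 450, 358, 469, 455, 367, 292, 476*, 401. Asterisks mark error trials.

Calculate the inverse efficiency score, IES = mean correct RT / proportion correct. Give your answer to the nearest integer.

Correct trials (n=10): 416, 426, 381, 450, 358, 469, 455, 367, 292, 401
Mean correct RT = 4015/10 = 401.5000 ms
Proportion correct = 10/11
IES = 401.5000 / (10/11) = 441.650 ms

442 ms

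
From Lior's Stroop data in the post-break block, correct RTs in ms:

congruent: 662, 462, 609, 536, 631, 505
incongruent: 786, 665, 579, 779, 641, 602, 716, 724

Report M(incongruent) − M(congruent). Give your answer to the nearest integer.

119 ms

M(congruent) = 3405/6 = 567.500
M(incongruent) = 5492/8 = 686.500
Difference = 686.500 − 567.500 = 119.000 ms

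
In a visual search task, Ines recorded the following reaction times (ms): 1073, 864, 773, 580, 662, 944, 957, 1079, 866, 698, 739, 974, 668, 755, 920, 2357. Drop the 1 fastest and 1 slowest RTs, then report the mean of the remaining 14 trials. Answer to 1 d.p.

855.1 ms

Sorted: 580, 662, 668, 698, 739, 755, 773, 864, 866, 920, 944, 957, 974, 1073, 1079, 2357
Drop lowest 1 (580) and highest 1 (2357)
Remaining (n=14): Σ = 11972, mean = 11972/14 = 855.143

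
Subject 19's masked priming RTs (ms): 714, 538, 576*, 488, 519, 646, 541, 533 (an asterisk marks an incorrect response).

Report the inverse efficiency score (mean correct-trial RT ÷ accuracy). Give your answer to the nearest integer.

650 ms

Correct trials (n=7): 714, 538, 488, 519, 646, 541, 533
Mean correct RT = 3979/7 = 568.4286 ms
Proportion correct = 7/8
IES = 568.4286 / (7/8) = 649.633 ms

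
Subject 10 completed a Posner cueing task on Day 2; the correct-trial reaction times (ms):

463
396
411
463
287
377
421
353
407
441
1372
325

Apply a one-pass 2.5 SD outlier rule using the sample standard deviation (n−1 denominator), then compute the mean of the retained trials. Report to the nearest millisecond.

n = 12, ΣRT = 5716, M = 476.333
Σ(x−M)² = 906240.67; s = √(906240.67/11) = 287.029
Cutoffs: 476.333 ± 2.5·287.029 → [-241.2, 1193.9]
Outside: 1372 → excluded.
Retained (n=11): Σ = 4344, mean = 4344/11 = 394.909

395 ms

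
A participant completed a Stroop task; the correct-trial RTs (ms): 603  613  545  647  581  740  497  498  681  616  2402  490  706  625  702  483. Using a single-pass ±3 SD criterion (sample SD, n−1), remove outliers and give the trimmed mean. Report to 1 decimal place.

n = 16, ΣRT = 11429, M = 714.312
Σ(x−M)² = 3139383.44; s = √(3139383.44/15) = 457.485
Cutoffs: 714.312 ± 3·457.485 → [-658.1, 2086.8]
Outside: 2402 → excluded.
Retained (n=15): Σ = 9027, mean = 9027/15 = 601.800

601.8 ms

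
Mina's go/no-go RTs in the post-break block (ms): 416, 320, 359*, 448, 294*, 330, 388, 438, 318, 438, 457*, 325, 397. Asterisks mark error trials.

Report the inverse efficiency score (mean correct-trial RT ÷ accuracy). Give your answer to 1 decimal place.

Correct trials (n=10): 416, 320, 448, 330, 388, 438, 318, 438, 325, 397
Mean correct RT = 3818/10 = 381.8000 ms
Proportion correct = 10/13
IES = 381.8000 / (10/13) = 496.340 ms

496.3 ms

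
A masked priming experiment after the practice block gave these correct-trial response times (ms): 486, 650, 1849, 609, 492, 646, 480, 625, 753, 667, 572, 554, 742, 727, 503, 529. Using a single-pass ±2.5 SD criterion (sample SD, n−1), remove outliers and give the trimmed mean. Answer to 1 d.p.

n = 16, ΣRT = 10884, M = 680.250
Σ(x−M)² = 1582883.00; s = √(1582883.00/15) = 324.847
Cutoffs: 680.250 ± 2.5·324.847 → [-131.9, 1492.4]
Outside: 1849 → excluded.
Retained (n=15): Σ = 9035, mean = 9035/15 = 602.333

602.3 ms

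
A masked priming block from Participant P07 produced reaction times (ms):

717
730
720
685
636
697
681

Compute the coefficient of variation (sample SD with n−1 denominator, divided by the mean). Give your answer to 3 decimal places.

n = 7, Σ = 4866, M = 695.1429
Σ(x−M)² = 6114.857; s = √(6114.857/6) = 31.9240
CV = 31.9240 / 695.1429 = 0.04592

0.046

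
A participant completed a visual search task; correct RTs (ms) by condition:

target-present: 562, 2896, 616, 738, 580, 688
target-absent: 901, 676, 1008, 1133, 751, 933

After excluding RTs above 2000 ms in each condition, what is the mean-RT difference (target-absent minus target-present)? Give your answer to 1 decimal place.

target-present: exclude 2896
M(target-present) = 3184/5 = 636.800
M(target-absent) = 5402/6 = 900.333
Difference = 900.333 − 636.800 = 263.533 ms

263.5 ms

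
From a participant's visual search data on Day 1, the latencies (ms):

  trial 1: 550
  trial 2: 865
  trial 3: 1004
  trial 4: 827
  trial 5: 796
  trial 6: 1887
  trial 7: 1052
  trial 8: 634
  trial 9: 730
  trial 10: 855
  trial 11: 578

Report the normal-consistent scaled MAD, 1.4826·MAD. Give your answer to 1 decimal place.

Sorted: 550, 578, 634, 730, 796, 827, 855, 865, 1004, 1052, 1887 → median = 827
|x − 827| sorted: 0, 28, 31, 38, 97, 177, 193, 225, 249, 277, 1060 → MAD = 177
Robust SD ≈ 1.4826 × 177 = 262.420

262.4 ms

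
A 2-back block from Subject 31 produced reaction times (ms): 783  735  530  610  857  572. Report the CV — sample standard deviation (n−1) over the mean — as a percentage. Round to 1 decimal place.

n = 6, Σ = 4087, M = 681.1667
Σ(x−M)² = 84018.833; s = √(84018.833/5) = 129.6293
CV = 129.6293 / 681.1667 = 0.19030 = 19.030%

19.0%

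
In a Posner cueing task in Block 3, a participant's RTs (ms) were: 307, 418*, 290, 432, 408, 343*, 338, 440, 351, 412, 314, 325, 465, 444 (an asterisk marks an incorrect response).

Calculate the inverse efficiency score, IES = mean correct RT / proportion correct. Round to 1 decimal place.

Correct trials (n=12): 307, 290, 432, 408, 338, 440, 351, 412, 314, 325, 465, 444
Mean correct RT = 4526/12 = 377.1667 ms
Proportion correct = 12/14
IES = 377.1667 / (12/14) = 440.028 ms

440.0 ms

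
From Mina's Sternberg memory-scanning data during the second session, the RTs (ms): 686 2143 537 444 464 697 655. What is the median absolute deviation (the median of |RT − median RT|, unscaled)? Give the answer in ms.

Sorted: 444, 464, 537, 655, 686, 697, 2143 → median = 655
|x − 655|: 31, 1488, 118, 211, 191, 42, 0
Sorted deviations: 0, 31, 42, 118, 191, 211, 1488 → MAD = 118

118 ms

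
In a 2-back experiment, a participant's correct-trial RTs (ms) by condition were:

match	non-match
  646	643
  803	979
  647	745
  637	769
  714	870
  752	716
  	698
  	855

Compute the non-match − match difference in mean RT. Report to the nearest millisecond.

M(match) = 4199/6 = 699.833
M(non-match) = 6275/8 = 784.375
Difference = 784.375 − 699.833 = 84.542 ms

85 ms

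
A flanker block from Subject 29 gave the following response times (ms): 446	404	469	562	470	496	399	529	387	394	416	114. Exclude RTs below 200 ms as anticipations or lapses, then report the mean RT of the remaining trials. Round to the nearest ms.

Excluded: 114
Retained (n=11): Σ = 4972
Mean = 4972/11 = 452.0000

452 ms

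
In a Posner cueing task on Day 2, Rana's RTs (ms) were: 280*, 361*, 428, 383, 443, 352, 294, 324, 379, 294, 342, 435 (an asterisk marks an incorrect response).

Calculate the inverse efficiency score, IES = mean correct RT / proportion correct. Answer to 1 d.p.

Correct trials (n=10): 428, 383, 443, 352, 294, 324, 379, 294, 342, 435
Mean correct RT = 3674/10 = 367.4000 ms
Proportion correct = 10/12
IES = 367.4000 / (10/12) = 440.880 ms

440.9 ms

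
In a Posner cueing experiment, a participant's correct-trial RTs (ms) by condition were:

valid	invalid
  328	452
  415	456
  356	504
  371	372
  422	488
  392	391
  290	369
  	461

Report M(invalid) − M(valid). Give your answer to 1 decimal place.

68.9 ms

M(valid) = 2574/7 = 367.714
M(invalid) = 3493/8 = 436.625
Difference = 436.625 − 367.714 = 68.911 ms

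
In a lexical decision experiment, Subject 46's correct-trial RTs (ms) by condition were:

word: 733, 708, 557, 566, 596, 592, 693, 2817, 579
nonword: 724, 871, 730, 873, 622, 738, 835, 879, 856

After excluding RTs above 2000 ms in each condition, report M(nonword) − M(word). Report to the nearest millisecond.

164 ms

word: exclude 2817
M(word) = 5024/8 = 628.000
M(nonword) = 7128/9 = 792.000
Difference = 792.000 − 628.000 = 164.000 ms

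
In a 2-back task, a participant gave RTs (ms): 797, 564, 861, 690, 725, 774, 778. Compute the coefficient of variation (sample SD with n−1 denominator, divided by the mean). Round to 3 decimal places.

n = 7, Σ = 5189, M = 741.2857
Σ(x−M)² = 54179.429; s = √(54179.429/6) = 95.0258
CV = 95.0258 / 741.2857 = 0.12819

0.128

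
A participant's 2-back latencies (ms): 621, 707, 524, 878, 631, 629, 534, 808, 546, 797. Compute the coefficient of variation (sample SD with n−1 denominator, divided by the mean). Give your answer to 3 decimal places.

n = 10, Σ = 6675, M = 667.5000
Σ(x−M)² = 140534.500; s = √(140534.500/9) = 124.9598
CV = 124.9598 / 667.5000 = 0.18721

0.187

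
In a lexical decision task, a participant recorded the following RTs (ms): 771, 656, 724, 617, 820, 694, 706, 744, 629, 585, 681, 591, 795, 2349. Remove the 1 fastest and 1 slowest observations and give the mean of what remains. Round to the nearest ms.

Sorted: 585, 591, 617, 629, 656, 681, 694, 706, 724, 744, 771, 795, 820, 2349
Drop lowest 1 (585) and highest 1 (2349)
Remaining (n=12): Σ = 8428, mean = 8428/12 = 702.333

702 ms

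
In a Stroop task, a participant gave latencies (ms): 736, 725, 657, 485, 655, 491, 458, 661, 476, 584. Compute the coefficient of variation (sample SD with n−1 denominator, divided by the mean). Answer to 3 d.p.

n = 10, Σ = 5928, M = 592.8000
Σ(x−M)² = 104499.600; s = √(104499.600/9) = 107.7547
CV = 107.7547 / 592.8000 = 0.18177

0.182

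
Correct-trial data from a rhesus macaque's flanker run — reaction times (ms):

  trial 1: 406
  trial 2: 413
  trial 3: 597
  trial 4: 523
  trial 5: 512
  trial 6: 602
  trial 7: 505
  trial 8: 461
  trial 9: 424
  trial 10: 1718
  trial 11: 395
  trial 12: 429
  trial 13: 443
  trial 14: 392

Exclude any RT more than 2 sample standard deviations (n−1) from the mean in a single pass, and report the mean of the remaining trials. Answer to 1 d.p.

n = 14, ΣRT = 7820, M = 558.571
Σ(x−M)² = 1510687.43; s = √(1510687.43/13) = 340.891
Cutoffs: 558.571 ± 2·340.891 → [-123.2, 1240.4]
Outside: 1718 → excluded.
Retained (n=13): Σ = 6102, mean = 6102/13 = 469.385

469.4 ms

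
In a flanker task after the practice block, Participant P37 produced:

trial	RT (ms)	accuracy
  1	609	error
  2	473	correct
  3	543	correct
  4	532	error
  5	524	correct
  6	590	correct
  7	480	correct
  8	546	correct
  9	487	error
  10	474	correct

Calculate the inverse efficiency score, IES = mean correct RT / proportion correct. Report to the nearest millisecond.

741 ms

Correct trials (n=7): 473, 543, 524, 590, 480, 546, 474
Mean correct RT = 3630/7 = 518.5714 ms
Proportion correct = 7/10
IES = 518.5714 / (7/10) = 740.816 ms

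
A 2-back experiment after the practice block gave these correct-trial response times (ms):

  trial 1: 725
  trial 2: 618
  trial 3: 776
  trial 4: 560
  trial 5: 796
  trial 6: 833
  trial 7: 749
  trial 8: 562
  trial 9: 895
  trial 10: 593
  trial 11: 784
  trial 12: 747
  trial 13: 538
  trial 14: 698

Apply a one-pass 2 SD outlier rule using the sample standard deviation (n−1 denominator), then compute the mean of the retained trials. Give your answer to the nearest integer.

n = 14, ΣRT = 9874, M = 705.286
Σ(x−M)² = 165670.86; s = √(165670.86/13) = 112.889
Cutoffs: 705.286 ± 2·112.889 → [479.5, 931.1]
No RTs fall outside the cutoffs; all 14 retained. Mean = 9874/14 = 705.286

705 ms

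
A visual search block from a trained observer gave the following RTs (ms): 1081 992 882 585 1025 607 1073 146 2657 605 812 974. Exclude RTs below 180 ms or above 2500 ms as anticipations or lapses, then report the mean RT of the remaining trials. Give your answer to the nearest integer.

864 ms

Excluded: 146, 2657
Retained (n=10): Σ = 8636
Mean = 8636/10 = 863.6000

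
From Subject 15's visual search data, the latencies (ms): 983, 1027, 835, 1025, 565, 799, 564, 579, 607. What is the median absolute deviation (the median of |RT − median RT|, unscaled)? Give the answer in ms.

220 ms

Sorted: 564, 565, 579, 607, 799, 835, 983, 1025, 1027 → median = 799
|x − 799|: 184, 228, 36, 226, 234, 0, 235, 220, 192
Sorted deviations: 0, 36, 184, 192, 220, 226, 228, 234, 235 → MAD = 220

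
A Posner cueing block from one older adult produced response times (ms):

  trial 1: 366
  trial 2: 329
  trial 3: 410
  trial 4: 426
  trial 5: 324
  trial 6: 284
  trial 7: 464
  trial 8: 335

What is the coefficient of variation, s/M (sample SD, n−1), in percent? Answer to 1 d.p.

n = 8, Σ = 2938, M = 367.2500
Σ(x−M)² = 25945.500; s = √(25945.500/7) = 60.8810
CV = 60.8810 / 367.2500 = 0.16578 = 16.578%

16.6%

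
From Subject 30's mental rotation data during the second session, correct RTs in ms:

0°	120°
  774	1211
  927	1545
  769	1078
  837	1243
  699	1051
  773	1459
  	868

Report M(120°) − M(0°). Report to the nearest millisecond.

411 ms

M(0°) = 4779/6 = 796.500
M(120°) = 8455/7 = 1207.857
Difference = 1207.857 − 796.500 = 411.357 ms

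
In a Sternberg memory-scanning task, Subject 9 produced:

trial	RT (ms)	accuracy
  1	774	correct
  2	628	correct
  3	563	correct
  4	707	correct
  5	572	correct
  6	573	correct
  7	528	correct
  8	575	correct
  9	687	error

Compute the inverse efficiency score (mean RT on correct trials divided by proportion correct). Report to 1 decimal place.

Correct trials (n=8): 774, 628, 563, 707, 572, 573, 528, 575
Mean correct RT = 4920/8 = 615.0000 ms
Proportion correct = 8/9
IES = 615.0000 / (8/9) = 691.875 ms

691.9 ms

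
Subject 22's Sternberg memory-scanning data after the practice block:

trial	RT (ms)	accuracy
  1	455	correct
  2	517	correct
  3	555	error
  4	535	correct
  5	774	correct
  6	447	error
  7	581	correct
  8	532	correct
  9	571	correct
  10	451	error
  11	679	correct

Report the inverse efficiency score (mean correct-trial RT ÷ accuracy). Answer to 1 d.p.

798.2 ms

Correct trials (n=8): 455, 517, 535, 774, 581, 532, 571, 679
Mean correct RT = 4644/8 = 580.5000 ms
Proportion correct = 8/11
IES = 580.5000 / (8/11) = 798.188 ms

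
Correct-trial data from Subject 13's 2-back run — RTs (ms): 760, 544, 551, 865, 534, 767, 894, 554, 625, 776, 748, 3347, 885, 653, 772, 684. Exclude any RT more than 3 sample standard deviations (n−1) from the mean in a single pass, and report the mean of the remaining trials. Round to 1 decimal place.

707.5 ms

n = 16, ΣRT = 13959, M = 872.438
Σ(x−M)² = 6754791.94; s = √(6754791.94/15) = 671.058
Cutoffs: 872.438 ± 3·671.058 → [-1140.7, 2885.6]
Outside: 3347 → excluded.
Retained (n=15): Σ = 10612, mean = 10612/15 = 707.467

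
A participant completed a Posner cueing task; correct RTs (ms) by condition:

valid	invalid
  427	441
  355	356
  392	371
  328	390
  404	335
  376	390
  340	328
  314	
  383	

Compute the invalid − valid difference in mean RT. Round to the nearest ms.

4 ms

M(valid) = 3319/9 = 368.778
M(invalid) = 2611/7 = 373.000
Difference = 373.000 − 368.778 = 4.222 ms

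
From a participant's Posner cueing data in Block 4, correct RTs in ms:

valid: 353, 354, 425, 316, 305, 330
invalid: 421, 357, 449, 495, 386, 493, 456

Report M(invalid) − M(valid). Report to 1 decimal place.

M(valid) = 2083/6 = 347.167
M(invalid) = 3057/7 = 436.714
Difference = 436.714 − 347.167 = 89.548 ms

89.5 ms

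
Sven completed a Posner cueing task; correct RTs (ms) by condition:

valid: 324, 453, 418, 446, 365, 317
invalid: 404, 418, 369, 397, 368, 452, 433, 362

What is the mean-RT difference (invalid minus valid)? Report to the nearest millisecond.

M(valid) = 2323/6 = 387.167
M(invalid) = 3203/8 = 400.375
Difference = 400.375 − 387.167 = 13.208 ms

13 ms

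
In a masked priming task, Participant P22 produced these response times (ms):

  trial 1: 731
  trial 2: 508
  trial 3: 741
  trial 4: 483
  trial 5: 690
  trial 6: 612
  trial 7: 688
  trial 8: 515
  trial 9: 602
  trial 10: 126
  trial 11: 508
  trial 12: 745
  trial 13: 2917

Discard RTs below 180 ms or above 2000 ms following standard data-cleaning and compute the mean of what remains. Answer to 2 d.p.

Excluded: 126, 2917
Retained (n=11): Σ = 6823
Mean = 6823/11 = 620.2727

620.27 ms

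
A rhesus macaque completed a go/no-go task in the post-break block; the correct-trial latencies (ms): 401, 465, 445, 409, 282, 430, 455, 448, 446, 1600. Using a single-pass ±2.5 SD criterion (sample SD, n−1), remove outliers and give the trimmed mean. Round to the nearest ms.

n = 10, ΣRT = 5381, M = 538.100
Σ(x−M)² = 1277884.90; s = √(1277884.90/9) = 376.812
Cutoffs: 538.100 ± 2.5·376.812 → [-403.9, 1480.1]
Outside: 1600 → excluded.
Retained (n=9): Σ = 3781, mean = 3781/9 = 420.111

420 ms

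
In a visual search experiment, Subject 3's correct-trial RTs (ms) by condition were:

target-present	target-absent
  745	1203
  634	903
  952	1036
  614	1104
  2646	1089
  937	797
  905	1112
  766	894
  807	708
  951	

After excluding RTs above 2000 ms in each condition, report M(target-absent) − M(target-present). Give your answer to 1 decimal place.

target-present: exclude 2646
M(target-present) = 7311/9 = 812.333
M(target-absent) = 8846/9 = 982.889
Difference = 982.889 − 812.333 = 170.556 ms

170.6 ms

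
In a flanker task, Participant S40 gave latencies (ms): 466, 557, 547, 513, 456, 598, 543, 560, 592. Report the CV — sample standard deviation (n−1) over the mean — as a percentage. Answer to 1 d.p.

n = 9, Σ = 4832, M = 536.8889
Σ(x−M)² = 19988.889; s = √(19988.889/8) = 49.9861
CV = 49.9861 / 536.8889 = 0.09310 = 9.310%

9.3%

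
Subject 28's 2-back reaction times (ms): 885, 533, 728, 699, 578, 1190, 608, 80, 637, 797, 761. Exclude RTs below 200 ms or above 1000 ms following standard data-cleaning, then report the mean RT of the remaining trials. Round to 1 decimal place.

Excluded: 80, 1190
Retained (n=9): Σ = 6226
Mean = 6226/9 = 691.7778

691.8 ms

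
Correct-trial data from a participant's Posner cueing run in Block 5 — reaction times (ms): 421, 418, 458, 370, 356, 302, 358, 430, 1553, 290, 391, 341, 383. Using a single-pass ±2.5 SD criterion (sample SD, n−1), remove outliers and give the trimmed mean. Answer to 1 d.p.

n = 13, ΣRT = 6071, M = 467.000
Σ(x−M)² = 1306236.00; s = √(1306236.00/12) = 329.929
Cutoffs: 467.000 ± 2.5·329.929 → [-357.8, 1291.8]
Outside: 1553 → excluded.
Retained (n=12): Σ = 4518, mean = 4518/12 = 376.500

376.5 ms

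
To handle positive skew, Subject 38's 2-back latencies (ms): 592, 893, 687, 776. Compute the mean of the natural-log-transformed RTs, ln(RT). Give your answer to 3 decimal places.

6.591

ln(RT): 6.3835, 6.7946, 6.5323, 6.6542
Σ ln(RT) = 26.3646
Mean = 26.3646/4 = 6.59115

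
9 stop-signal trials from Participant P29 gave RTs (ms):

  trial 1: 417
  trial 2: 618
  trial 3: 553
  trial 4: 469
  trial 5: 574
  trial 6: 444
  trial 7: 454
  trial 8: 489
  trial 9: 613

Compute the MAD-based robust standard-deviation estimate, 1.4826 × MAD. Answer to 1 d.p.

94.9 ms

Sorted: 417, 444, 454, 469, 489, 553, 574, 613, 618 → median = 489
|x − 489| sorted: 0, 20, 35, 45, 64, 72, 85, 124, 129 → MAD = 64
Robust SD ≈ 1.4826 × 64 = 94.886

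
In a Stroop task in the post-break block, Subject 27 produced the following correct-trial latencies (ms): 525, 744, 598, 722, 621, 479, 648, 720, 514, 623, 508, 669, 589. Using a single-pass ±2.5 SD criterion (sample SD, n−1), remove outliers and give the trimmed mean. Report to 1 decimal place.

n = 13, ΣRT = 7960, M = 612.308
Σ(x−M)² = 92336.77; s = √(92336.77/12) = 87.720
Cutoffs: 612.308 ± 2.5·87.720 → [393.0, 831.6]
No RTs fall outside the cutoffs; all 13 retained. Mean = 7960/13 = 612.308

612.3 ms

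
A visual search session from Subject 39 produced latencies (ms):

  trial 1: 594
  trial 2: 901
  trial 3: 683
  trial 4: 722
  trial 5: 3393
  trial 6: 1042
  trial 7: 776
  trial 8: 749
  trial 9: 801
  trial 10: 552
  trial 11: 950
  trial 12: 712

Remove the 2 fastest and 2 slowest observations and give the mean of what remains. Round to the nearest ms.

Sorted: 552, 594, 683, 712, 722, 749, 776, 801, 901, 950, 1042, 3393
Drop lowest 2 (552, 594) and highest 2 (1042, 3393)
Remaining (n=8): Σ = 6294, mean = 6294/8 = 786.750

787 ms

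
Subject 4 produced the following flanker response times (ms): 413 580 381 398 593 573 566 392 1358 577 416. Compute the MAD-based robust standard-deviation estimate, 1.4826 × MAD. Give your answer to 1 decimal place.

222.4 ms

Sorted: 381, 392, 398, 413, 416, 566, 573, 577, 580, 593, 1358 → median = 566
|x − 566| sorted: 0, 7, 11, 14, 27, 150, 153, 168, 174, 185, 792 → MAD = 150
Robust SD ≈ 1.4826 × 150 = 222.390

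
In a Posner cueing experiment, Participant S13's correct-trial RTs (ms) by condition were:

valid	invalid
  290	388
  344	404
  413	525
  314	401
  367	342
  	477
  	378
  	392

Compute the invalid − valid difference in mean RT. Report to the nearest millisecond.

68 ms

M(valid) = 1728/5 = 345.600
M(invalid) = 3307/8 = 413.375
Difference = 413.375 − 345.600 = 67.775 ms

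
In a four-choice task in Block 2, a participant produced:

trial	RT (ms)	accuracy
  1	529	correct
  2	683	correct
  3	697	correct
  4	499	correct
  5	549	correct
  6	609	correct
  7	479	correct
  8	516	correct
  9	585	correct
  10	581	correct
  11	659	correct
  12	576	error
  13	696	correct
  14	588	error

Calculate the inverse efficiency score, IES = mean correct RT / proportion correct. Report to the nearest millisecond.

Correct trials (n=12): 529, 683, 697, 499, 549, 609, 479, 516, 585, 581, 659, 696
Mean correct RT = 7082/12 = 590.1667 ms
Proportion correct = 12/14
IES = 590.1667 / (12/14) = 688.528 ms

689 ms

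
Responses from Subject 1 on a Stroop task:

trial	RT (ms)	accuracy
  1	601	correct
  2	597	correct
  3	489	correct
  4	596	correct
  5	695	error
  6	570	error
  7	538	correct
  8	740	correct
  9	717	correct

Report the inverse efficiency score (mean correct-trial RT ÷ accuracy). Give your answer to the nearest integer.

786 ms

Correct trials (n=7): 601, 597, 489, 596, 538, 740, 717
Mean correct RT = 4278/7 = 611.1429 ms
Proportion correct = 7/9
IES = 611.1429 / (7/9) = 785.755 ms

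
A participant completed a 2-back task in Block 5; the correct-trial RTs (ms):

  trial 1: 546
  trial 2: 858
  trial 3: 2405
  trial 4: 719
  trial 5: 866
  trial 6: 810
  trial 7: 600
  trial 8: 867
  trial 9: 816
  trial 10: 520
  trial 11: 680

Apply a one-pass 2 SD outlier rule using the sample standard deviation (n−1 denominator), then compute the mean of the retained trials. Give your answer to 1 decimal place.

728.2 ms

n = 11, ΣRT = 9687, M = 880.636
Σ(x−M)² = 2720942.55; s = √(2720942.55/10) = 521.627
Cutoffs: 880.636 ± 2·521.627 → [-162.6, 1923.9]
Outside: 2405 → excluded.
Retained (n=10): Σ = 7282, mean = 7282/10 = 728.200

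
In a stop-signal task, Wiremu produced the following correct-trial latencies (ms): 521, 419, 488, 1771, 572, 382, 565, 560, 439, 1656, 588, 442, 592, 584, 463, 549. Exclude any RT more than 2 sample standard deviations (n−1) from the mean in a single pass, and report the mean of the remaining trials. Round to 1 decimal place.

511.7 ms

n = 16, ΣRT = 10591, M = 661.938
Σ(x−M)² = 2600394.94; s = √(2600394.94/15) = 416.365
Cutoffs: 661.938 ± 2·416.365 → [-170.8, 1494.7]
Outside: 1656, 1771 → excluded.
Retained (n=14): Σ = 7164, mean = 7164/14 = 511.714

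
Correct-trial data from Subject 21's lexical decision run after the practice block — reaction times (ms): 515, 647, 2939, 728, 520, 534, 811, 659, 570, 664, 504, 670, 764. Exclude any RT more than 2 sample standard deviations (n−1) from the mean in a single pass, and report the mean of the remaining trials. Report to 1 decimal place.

n = 13, ΣRT = 10525, M = 809.615
Σ(x−M)² = 5030303.08; s = √(5030303.08/12) = 647.450
Cutoffs: 809.615 ± 2·647.450 → [-485.3, 2104.5]
Outside: 2939 → excluded.
Retained (n=12): Σ = 7586, mean = 7586/12 = 632.167

632.2 ms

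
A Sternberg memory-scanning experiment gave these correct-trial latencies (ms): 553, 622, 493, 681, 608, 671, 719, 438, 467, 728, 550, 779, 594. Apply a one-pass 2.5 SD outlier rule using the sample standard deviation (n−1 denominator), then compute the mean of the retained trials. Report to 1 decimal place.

n = 13, ΣRT = 7903, M = 607.923
Σ(x−M)² = 134046.92; s = √(134046.92/12) = 105.691
Cutoffs: 607.923 ± 2.5·105.691 → [343.7, 872.2]
No RTs fall outside the cutoffs; all 13 retained. Mean = 7903/13 = 607.923

607.9 ms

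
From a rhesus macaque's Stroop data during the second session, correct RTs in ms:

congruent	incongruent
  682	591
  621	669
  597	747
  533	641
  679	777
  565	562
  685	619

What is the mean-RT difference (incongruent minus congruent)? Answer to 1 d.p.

34.9 ms

M(congruent) = 4362/7 = 623.143
M(incongruent) = 4606/7 = 658.000
Difference = 658.000 − 623.143 = 34.857 ms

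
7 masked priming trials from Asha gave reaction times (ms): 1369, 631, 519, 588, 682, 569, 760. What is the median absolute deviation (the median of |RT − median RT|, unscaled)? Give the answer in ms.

Sorted: 519, 569, 588, 631, 682, 760, 1369 → median = 631
|x − 631|: 738, 0, 112, 43, 51, 62, 129
Sorted deviations: 0, 43, 51, 62, 112, 129, 738 → MAD = 62

62 ms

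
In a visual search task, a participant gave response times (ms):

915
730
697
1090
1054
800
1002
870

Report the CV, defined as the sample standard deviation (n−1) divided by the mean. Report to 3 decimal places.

n = 8, Σ = 7158, M = 894.7500
Σ(x−M)² = 151233.500; s = √(151233.500/7) = 146.9857
CV = 146.9857 / 894.7500 = 0.16428

0.164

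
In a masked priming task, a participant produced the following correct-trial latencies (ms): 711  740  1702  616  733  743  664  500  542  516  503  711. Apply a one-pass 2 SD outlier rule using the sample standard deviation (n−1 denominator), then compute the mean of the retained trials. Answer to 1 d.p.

634.5 ms

n = 12, ΣRT = 8681, M = 723.417
Σ(x−M)² = 1148184.92; s = √(1148184.92/11) = 323.080
Cutoffs: 723.417 ± 2·323.080 → [77.3, 1369.6]
Outside: 1702 → excluded.
Retained (n=11): Σ = 6979, mean = 6979/11 = 634.455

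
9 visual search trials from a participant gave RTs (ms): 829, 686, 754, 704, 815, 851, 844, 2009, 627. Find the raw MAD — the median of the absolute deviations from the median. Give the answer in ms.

61 ms

Sorted: 627, 686, 704, 754, 815, 829, 844, 851, 2009 → median = 815
|x − 815|: 14, 129, 61, 111, 0, 36, 29, 1194, 188
Sorted deviations: 0, 14, 29, 36, 61, 111, 129, 188, 1194 → MAD = 61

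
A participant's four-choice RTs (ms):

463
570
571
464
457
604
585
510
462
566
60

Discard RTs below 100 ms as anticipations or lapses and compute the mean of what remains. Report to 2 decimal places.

525.20 ms

Excluded: 60
Retained (n=10): Σ = 5252
Mean = 5252/10 = 525.2000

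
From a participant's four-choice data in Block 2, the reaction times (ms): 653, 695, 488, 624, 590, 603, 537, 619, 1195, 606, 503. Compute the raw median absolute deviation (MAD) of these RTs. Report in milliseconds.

47 ms

Sorted: 488, 503, 537, 590, 603, 606, 619, 624, 653, 695, 1195 → median = 606
|x − 606|: 47, 89, 118, 18, 16, 3, 69, 13, 589, 0, 103
Sorted deviations: 0, 3, 13, 16, 18, 47, 69, 89, 103, 118, 589 → MAD = 47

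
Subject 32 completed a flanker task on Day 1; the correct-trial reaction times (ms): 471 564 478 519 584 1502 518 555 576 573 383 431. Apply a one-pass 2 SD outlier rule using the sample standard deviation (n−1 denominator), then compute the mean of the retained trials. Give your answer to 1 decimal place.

n = 12, ΣRT = 7154, M = 596.167
Σ(x−M)² = 938769.67; s = √(938769.67/11) = 292.135
Cutoffs: 596.167 ± 2·292.135 → [11.9, 1180.4]
Outside: 1502 → excluded.
Retained (n=11): Σ = 5652, mean = 5652/11 = 513.818

513.8 ms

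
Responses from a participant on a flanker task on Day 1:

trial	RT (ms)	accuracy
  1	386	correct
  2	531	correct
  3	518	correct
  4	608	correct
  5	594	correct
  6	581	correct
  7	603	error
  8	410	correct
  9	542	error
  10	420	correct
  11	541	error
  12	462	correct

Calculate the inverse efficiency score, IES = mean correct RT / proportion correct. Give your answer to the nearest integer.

668 ms

Correct trials (n=9): 386, 531, 518, 608, 594, 581, 410, 420, 462
Mean correct RT = 4510/9 = 501.1111 ms
Proportion correct = 9/12
IES = 501.1111 / (9/12) = 668.148 ms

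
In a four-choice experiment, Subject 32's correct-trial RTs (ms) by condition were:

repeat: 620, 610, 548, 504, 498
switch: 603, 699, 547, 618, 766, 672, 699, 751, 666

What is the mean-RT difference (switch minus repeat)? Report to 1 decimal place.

M(repeat) = 2780/5 = 556.000
M(switch) = 6021/9 = 669.000
Difference = 669.000 − 556.000 = 113.000 ms

113.0 ms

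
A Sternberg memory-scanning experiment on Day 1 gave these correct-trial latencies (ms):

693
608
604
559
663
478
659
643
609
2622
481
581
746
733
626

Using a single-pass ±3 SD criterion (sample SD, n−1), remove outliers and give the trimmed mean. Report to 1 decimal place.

620.2 ms

n = 15, ΣRT = 11305, M = 753.667
Σ(x−M)² = 3823159.33; s = √(3823159.33/14) = 522.573
Cutoffs: 753.667 ± 3·522.573 → [-814.1, 2321.4]
Outside: 2622 → excluded.
Retained (n=14): Σ = 8683, mean = 8683/14 = 620.214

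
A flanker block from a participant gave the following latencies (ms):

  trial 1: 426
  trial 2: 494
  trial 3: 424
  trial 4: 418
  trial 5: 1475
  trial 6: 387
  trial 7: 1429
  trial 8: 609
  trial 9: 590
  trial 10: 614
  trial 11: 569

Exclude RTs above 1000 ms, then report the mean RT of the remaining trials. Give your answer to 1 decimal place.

Excluded: 1429, 1475
Retained (n=9): Σ = 4531
Mean = 4531/9 = 503.4444

503.4 ms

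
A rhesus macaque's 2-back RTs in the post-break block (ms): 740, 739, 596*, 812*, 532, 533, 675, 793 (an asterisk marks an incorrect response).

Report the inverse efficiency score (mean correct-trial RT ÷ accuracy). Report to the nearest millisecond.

892 ms

Correct trials (n=6): 740, 739, 532, 533, 675, 793
Mean correct RT = 4012/6 = 668.6667 ms
Proportion correct = 6/8
IES = 668.6667 / (6/8) = 891.556 ms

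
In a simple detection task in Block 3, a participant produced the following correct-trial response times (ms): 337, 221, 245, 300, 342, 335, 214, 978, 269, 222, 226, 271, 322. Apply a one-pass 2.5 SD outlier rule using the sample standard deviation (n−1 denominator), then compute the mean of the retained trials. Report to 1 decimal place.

275.3 ms

n = 13, ΣRT = 4282, M = 329.385
Σ(x−M)² = 483325.08; s = √(483325.08/12) = 200.692
Cutoffs: 329.385 ± 2.5·200.692 → [-172.3, 831.1]
Outside: 978 → excluded.
Retained (n=12): Σ = 3304, mean = 3304/12 = 275.333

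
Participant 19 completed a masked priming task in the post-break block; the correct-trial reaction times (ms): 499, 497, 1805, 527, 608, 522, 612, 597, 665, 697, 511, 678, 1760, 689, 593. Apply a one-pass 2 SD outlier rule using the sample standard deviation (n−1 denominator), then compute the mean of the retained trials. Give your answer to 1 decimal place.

591.9 ms

n = 15, ΣRT = 11260, M = 750.667
Σ(x−M)² = 2525167.33; s = √(2525167.33/14) = 424.699
Cutoffs: 750.667 ± 2·424.699 → [-98.7, 1600.1]
Outside: 1760, 1805 → excluded.
Retained (n=13): Σ = 7695, mean = 7695/13 = 591.923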